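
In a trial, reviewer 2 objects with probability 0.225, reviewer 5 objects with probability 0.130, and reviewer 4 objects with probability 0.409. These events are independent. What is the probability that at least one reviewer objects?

Since the events are independent, P(none) is the product of the individual non-occurrence probabilities.
P(none) = (1 − 0.225) × (1 − 0.130) × (1 − 0.409) = 0.775 × 0.870 × 0.591 = 0.39848175
P(at least one) = 1 − 0.39848175 = 0.60151825

0.60151825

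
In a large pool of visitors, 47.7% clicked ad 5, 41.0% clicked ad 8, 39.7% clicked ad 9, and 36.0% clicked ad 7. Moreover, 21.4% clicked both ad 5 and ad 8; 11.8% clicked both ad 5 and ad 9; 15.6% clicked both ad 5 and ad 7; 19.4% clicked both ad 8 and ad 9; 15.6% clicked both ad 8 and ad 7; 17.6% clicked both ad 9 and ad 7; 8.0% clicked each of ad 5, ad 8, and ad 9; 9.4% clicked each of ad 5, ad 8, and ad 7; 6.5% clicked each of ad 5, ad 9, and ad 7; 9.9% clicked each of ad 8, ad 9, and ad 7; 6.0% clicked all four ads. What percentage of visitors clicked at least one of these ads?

90.8%

Using inclusion–exclusion:
P(at least one) = 47.7 + 41.0 + 39.7 + 36.0 − 21.4 − 11.8 − 15.6 − 19.4 − 15.6 − 17.6 + 8.0 + 9.4 + 6.5 + 9.9 − 6.0 = 90.8%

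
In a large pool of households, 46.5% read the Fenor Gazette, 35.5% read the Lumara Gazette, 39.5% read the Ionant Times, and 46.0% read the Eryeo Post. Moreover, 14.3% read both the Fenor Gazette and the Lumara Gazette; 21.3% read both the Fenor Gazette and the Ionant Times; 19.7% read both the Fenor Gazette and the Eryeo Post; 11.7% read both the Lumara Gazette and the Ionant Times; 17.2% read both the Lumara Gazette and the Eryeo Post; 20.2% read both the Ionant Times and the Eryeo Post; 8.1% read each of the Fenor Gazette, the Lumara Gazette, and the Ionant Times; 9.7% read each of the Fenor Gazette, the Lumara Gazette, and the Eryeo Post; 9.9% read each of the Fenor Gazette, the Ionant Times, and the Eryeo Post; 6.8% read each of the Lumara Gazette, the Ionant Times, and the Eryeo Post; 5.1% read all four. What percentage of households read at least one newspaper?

P(union) = 46.5 + 35.5 + 39.5 + 46.0 − 14.3 − 21.3 − 19.7 − 11.7 − 17.2 − 20.2 + 8.1 + 9.7 + 9.9 + 6.8 − 5.1 = 92.5%

92.5%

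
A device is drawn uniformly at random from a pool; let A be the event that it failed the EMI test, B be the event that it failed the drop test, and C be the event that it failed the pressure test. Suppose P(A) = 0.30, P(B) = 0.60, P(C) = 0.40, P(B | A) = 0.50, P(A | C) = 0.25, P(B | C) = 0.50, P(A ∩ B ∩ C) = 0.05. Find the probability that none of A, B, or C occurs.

P(A ∩ B) = P(A)·P(B|A) = 0.30 × 0.50 = 0.15
P(A ∩ C) = P(C)·P(A|C) = 0.40 × 0.25 = 0.10
P(B ∩ C) = P(C)·P(B|C) = 0.40 × 0.50 = 0.20
Inclusion–exclusion gives
P(A ∪ B ∪ C) = 0.30 + 0.60 + 0.40 − 0.15 − 0.10 − 0.20 + 0.05 = 0.90
P(none) = 1 − 0.90 = 0.10

0.10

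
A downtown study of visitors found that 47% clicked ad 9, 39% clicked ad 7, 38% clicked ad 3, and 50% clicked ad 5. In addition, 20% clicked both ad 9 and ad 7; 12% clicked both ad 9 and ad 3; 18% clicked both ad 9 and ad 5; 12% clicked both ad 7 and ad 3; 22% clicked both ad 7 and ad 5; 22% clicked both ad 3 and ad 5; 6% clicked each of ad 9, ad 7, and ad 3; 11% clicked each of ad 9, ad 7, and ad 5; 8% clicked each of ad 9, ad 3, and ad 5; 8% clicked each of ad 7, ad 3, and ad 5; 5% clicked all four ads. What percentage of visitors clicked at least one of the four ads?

Apply inclusion-exclusion:
P(union) = 47 + 39 + 38 + 50 − 20 − 12 − 18 − 12 − 22 − 22 + 6 + 11 + 8 + 8 − 5 = 96%

96%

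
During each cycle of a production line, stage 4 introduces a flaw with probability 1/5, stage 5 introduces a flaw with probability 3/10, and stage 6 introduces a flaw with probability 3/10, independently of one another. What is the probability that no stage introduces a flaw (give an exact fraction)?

49/125

Since the events are independent, P(none) is the product of the individual non-occurrence probabilities.
P(none) = (1 − 1/5) × (1 − 3/10) × (1 − 3/10) = 4/5 × 7/10 × 7/10 = 49/125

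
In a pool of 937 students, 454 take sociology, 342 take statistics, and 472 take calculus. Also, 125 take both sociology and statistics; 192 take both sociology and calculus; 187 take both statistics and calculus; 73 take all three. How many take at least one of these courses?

837

Apply inclusion-exclusion:
|at least one| = 454 + 342 + 472 − 125 − 192 − 187 + 73 = 837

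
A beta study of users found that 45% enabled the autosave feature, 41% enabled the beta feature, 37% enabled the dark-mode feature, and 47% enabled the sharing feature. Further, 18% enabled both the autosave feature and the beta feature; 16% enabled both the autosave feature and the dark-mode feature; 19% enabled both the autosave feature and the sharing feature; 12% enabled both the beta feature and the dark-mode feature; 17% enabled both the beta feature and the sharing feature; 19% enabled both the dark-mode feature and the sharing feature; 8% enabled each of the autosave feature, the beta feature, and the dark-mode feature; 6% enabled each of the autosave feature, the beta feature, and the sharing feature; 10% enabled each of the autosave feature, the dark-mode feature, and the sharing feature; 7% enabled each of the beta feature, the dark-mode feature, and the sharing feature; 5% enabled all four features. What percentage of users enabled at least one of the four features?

95%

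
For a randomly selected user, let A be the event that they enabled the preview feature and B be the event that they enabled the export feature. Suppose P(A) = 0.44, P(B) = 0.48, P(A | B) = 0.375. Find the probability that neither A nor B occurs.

0.26

P(A ∩ B) = P(B)·P(A|B) = 0.48 × 0.375 = 0.18
P(A ∪ B) = 0.44 + 0.48 − 0.18 = 0.74
P(none) = 1 − 0.74 = 0.26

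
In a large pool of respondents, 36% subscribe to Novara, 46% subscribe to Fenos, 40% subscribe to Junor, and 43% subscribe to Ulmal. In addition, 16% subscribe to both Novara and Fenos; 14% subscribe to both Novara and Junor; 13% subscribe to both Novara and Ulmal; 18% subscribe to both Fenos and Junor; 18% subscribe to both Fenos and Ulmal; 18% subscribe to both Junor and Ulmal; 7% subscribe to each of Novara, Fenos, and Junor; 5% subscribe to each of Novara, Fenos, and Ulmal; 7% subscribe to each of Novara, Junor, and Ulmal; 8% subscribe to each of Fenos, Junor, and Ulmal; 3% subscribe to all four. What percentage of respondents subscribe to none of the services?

By inclusion–exclusion:
P(union) = 36 + 46 + 40 + 43 − 16 − 14 − 13 − 18 − 18 − 18 + 7 + 5 + 7 + 8 − 3 = 92%
P(none) = 100% − 92% = 8%

8%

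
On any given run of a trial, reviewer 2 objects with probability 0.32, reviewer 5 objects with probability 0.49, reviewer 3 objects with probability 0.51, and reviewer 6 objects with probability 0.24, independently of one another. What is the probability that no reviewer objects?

P(none) = (1 − 0.32) × (1 − 0.49) × (1 − 0.51) × (1 − 0.24) = 0.68 × 0.51 × 0.49 × 0.76 = 0.12914832

0.12914832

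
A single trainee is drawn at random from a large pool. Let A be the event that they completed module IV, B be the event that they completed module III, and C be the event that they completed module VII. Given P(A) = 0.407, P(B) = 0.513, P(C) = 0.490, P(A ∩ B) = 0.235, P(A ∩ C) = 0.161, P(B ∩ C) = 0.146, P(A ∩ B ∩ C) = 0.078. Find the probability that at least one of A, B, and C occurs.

0.946

Apply inclusion-exclusion:
P(A ∪ B ∪ C) = 0.407 + 0.513 + 0.490 − 0.235 − 0.161 − 0.146 + 0.078 = 0.946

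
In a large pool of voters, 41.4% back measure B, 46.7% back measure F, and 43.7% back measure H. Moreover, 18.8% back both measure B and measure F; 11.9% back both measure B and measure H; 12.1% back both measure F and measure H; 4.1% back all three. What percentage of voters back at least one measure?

P(union) = 41.4 + 46.7 + 43.7 − 18.8 − 11.9 − 12.1 + 4.1 = 93.1%

93.1%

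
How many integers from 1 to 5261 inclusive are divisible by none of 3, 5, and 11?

2551

floor(5261/3) + floor(5261/5) + floor(5261/11) − floor(5261/15) − floor(5261/33) − floor(5261/55) + floor(5261/165) = 1753 + 1052 + 478 − 350 − 159 − 95 + 31 = 2710
5261 − 2710 = 2551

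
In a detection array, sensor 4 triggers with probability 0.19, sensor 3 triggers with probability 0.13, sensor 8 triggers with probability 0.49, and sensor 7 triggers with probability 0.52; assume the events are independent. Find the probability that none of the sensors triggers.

Independence gives P(none) = ∏(1 − pᵢ).
P(none) = (1 − 0.19) × (1 − 0.13) × (1 − 0.49) × (1 − 0.52) = 0.81 × 0.87 × 0.51 × 0.48 = 0.17251056

0.17251056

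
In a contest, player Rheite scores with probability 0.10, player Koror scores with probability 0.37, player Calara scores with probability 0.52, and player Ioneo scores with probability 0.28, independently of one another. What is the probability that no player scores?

0.1959552

P(none) = (1 − 0.10) × (1 − 0.37) × (1 − 0.52) × (1 − 0.28) = 0.90 × 0.63 × 0.48 × 0.72 = 0.1959552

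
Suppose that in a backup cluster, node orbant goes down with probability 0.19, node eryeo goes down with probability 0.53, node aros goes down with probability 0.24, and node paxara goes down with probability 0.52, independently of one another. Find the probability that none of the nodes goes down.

P(none) = (1 − 0.19) × (1 − 0.53) × (1 − 0.24) × (1 − 0.52) = 0.81 × 0.47 × 0.76 × 0.48 = 0.13887936

0.13887936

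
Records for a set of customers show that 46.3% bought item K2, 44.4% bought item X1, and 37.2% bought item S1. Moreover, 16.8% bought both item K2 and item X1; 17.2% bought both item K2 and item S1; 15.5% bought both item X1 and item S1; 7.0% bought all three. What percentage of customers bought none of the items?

14.6%

By inclusion-exclusion,
P(at least one) = 46.3 + 44.4 + 37.2 − 16.8 − 17.2 − 15.5 + 7.0 = 85.4%
P(none) = 100% − 85.4% = 14.6%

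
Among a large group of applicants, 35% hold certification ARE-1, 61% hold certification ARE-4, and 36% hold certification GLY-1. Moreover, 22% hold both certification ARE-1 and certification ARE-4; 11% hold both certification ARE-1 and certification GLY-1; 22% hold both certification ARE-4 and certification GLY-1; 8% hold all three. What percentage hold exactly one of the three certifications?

P(exactly one) = 35 + 61 + 36 − 2·22 − 2·11 − 2·22 + 3·8 = 46%

46%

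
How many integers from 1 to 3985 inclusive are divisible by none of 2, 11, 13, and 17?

1575

Apply inclusion-exclusion:
1992 + 362 + 306 + 234 − 181 − 153 − 117 − 27 − 21 − 18 + 13 + 10 + 9 + 1 − 0 = 2410
3985 − 2410 = 1575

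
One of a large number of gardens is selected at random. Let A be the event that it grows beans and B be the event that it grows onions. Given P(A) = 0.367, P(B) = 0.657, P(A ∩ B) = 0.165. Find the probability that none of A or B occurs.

0.141

P(A ∪ B) = 0.367 + 0.657 − 0.165 = 0.859
P(none) = 1 − 0.859 = 0.141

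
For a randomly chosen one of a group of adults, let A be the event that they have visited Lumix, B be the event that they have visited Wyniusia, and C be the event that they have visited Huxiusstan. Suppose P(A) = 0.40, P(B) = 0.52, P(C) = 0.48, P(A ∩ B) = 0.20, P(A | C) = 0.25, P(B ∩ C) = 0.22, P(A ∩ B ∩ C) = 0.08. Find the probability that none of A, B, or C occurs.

0.06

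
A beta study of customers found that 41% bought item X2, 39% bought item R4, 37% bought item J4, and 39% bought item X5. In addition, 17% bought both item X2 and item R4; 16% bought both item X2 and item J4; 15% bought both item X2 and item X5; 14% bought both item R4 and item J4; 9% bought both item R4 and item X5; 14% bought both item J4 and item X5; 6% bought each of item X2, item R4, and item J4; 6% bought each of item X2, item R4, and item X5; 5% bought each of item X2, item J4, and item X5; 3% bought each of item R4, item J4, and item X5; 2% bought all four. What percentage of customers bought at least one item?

89%

P(at least one) = 41 + 39 + 37 + 39 − 17 − 16 − 15 − 14 − 9 − 14 + 6 + 6 + 5 + 3 − 2 = 89%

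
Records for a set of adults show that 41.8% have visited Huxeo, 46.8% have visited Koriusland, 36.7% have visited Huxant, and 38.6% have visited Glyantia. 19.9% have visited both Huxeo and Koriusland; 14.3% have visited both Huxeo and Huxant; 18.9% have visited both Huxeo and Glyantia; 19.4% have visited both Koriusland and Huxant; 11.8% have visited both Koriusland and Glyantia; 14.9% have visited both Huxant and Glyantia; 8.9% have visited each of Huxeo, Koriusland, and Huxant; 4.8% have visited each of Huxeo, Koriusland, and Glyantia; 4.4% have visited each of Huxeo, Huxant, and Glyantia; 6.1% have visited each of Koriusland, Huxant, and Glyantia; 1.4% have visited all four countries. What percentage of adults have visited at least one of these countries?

Inclusion–exclusion gives
P(at least one) = 41.8 + 46.8 + 36.7 + 38.6 − 19.9 − 14.3 − 18.9 − 19.4 − 11.8 − 14.9 + 8.9 + 4.8 + 4.4 + 6.1 − 1.4 = 87.5%

87.5%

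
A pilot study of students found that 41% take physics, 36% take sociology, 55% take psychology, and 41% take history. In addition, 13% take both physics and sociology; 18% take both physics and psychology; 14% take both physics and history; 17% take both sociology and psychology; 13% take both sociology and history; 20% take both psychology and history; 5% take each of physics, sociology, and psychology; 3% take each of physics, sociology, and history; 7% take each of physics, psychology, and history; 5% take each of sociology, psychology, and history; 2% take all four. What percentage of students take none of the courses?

4%

Inclusion–exclusion gives
P(≥1) = 41 + 36 + 55 + 41 − 13 − 18 − 14 − 17 − 13 − 20 + 5 + 3 + 7 + 5 − 2 = 96%
P(none) = 100% − 96% = 4%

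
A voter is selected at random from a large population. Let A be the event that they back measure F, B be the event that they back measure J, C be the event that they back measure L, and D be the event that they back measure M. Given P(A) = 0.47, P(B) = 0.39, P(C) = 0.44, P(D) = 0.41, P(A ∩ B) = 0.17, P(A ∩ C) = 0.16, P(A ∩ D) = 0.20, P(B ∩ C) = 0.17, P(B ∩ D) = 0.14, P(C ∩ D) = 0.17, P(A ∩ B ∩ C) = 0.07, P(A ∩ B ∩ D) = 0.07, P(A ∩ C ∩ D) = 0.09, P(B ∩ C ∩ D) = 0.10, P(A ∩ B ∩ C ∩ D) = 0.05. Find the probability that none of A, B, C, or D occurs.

0.02

P(A ∪ B ∪ C ∪ D) = 0.47 + 0.39 + 0.44 + 0.41 − 0.17 − 0.16 − 0.20 − 0.17 − 0.14 − 0.17 + 0.07 + 0.07 + 0.09 + 0.10 − 0.05 = 0.98
P(none) = 1 − 0.98 = 0.02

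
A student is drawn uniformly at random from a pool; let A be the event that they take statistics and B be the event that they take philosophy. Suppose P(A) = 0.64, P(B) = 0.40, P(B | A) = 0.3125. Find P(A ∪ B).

P(A ∩ B) = P(A)·P(B|A) = 0.64 × 0.3125 = 0.20
Using inclusion–exclusion:
P(A ∪ B) = 0.64 + 0.40 − 0.20 = 0.84

0.84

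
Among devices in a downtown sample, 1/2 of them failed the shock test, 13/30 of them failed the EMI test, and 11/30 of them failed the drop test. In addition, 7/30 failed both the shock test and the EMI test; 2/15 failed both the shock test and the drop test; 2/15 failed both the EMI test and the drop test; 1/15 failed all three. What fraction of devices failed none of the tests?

Inclusion–exclusion gives
P(at least one) = 1/2 + 13/30 + 11/30 − 7/30 − 2/15 − 2/15 + 1/15 = 13/15
P(none) = 1 − 13/15 = 2/15

2/15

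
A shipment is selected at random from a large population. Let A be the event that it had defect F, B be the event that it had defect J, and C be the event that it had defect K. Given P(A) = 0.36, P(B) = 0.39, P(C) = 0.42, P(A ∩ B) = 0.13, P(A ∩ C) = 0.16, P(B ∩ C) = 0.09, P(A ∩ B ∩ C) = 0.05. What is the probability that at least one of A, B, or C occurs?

0.84

P(A ∪ B ∪ C) = 0.36 + 0.39 + 0.42 − 0.13 − 0.16 − 0.09 + 0.05 = 0.84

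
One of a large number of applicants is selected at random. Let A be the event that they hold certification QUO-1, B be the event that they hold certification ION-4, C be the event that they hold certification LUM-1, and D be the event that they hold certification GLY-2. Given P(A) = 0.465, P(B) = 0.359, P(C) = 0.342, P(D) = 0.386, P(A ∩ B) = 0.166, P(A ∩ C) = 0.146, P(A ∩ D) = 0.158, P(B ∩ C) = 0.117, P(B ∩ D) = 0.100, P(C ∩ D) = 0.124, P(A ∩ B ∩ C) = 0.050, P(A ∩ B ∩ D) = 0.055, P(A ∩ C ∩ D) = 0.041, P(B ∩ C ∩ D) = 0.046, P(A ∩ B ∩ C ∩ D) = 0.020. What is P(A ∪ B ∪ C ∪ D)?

P(A ∪ B ∪ C ∪ D) = 0.465 + 0.359 + 0.342 + 0.386 − 0.166 − 0.146 − 0.158 − 0.117 − 0.100 − 0.124 + 0.050 + 0.055 + 0.041 + 0.046 − 0.020 = 0.913

0.913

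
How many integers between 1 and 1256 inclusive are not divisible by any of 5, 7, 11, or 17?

736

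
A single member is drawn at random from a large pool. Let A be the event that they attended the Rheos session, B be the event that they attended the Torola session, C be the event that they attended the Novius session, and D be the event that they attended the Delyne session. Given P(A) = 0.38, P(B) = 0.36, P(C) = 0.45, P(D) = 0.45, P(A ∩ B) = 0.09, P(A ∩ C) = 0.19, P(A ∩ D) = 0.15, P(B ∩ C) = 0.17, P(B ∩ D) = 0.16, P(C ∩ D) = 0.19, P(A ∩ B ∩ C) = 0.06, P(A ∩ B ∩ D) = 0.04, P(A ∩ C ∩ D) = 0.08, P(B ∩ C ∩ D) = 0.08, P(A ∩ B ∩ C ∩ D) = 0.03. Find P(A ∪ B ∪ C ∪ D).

Apply inclusion-exclusion:
P(A ∪ B ∪ C ∪ D) = 0.38 + 0.36 + 0.45 + 0.45 − 0.09 − 0.19 − 0.15 − 0.17 − 0.16 − 0.19 + 0.06 + 0.04 + 0.08 + 0.08 − 0.03 = 0.92

0.92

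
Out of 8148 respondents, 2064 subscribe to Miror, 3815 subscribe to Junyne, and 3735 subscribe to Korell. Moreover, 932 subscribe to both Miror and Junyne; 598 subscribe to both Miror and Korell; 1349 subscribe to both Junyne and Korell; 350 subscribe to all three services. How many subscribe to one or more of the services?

Apply inclusion-exclusion:
N(≥1) = 2064 + 3815 + 3735 − 932 − 598 − 1349 + 350 = 7085

7085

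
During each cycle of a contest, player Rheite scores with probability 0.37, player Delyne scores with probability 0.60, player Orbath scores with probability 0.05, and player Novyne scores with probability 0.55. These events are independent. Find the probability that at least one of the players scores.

0.89227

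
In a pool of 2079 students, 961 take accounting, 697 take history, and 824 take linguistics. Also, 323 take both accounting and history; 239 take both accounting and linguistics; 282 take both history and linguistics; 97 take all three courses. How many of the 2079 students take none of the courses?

|union| = 961 + 697 + 824 − 323 − 239 − 282 + 97 = 1735
None: 2079 − 1735 = 344

344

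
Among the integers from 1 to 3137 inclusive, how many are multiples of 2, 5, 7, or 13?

Inclusion–exclusion gives
1568 + 627 + 448 + 241 − 313 − 224 − 120 − 89 − 48 − 34 + 44 + 24 + 17 + 6 − 3 = 2144

2144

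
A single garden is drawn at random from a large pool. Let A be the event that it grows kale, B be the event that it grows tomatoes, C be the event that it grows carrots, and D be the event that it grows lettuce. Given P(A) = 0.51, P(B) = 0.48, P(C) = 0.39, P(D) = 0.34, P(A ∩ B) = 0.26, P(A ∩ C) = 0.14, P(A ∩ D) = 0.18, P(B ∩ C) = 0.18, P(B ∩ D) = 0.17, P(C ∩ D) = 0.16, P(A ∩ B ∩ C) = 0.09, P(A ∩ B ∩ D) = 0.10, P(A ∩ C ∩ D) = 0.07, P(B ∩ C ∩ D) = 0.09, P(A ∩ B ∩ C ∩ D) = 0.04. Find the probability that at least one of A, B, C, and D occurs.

0.94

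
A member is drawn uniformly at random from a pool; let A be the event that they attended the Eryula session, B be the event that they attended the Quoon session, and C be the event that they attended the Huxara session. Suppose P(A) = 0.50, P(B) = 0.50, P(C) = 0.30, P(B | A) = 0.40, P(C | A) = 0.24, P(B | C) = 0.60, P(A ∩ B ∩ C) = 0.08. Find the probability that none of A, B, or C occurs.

P(A ∩ B) = P(A)·P(B|A) = 0.50 × 0.40 = 0.20
P(A ∩ C) = P(A)·P(C|A) = 0.50 × 0.24 = 0.12
P(B ∩ C) = P(C)·P(B|C) = 0.30 × 0.60 = 0.18
Inclusion–exclusion gives
P(A ∪ B ∪ C) = 0.50 + 0.50 + 0.30 − 0.20 − 0.12 − 0.18 + 0.08 = 0.88
P(none) = 1 − 0.88 = 0.12

0.12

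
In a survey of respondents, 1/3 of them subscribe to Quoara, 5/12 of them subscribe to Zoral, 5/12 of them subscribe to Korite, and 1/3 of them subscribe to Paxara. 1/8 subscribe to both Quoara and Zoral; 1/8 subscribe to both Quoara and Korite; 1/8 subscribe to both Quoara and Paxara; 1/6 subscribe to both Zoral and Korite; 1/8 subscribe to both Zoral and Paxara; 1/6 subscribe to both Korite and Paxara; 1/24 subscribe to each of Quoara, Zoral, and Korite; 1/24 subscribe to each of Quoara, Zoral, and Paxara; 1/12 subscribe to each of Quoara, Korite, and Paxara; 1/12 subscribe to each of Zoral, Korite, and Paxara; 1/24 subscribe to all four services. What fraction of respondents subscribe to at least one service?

Inclusion–exclusion gives
P(union) = 1/3 + 5/12 + 5/12 + 1/3 − 1/8 − 1/8 − 1/8 − 1/6 − 1/8 − 1/6 + 1/24 + 1/24 + 1/12 + 1/12 − 1/24 = 7/8

7/8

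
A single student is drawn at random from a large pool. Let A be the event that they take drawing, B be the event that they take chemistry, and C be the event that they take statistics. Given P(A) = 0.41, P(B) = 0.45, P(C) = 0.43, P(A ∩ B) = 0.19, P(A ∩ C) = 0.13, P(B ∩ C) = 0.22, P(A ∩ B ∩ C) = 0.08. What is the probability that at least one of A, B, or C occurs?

Inclusion–exclusion gives
P(A ∪ B ∪ C) = 0.41 + 0.45 + 0.43 − 0.19 − 0.13 − 0.22 + 0.08 = 0.83

0.83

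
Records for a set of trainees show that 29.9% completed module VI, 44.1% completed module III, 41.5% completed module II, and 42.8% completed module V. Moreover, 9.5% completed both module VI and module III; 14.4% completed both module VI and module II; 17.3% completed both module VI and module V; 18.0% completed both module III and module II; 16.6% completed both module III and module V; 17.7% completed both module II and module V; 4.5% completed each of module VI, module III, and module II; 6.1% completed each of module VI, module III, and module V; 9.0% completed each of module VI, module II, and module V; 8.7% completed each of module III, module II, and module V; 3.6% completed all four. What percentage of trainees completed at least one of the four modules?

89.5%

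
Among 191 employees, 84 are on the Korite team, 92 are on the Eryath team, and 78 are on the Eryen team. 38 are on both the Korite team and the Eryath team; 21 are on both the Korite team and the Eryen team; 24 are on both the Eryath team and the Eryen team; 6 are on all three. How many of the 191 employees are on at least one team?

177

Inclusion–exclusion gives
|union| = 84 + 92 + 78 − 38 − 21 − 24 + 6 = 177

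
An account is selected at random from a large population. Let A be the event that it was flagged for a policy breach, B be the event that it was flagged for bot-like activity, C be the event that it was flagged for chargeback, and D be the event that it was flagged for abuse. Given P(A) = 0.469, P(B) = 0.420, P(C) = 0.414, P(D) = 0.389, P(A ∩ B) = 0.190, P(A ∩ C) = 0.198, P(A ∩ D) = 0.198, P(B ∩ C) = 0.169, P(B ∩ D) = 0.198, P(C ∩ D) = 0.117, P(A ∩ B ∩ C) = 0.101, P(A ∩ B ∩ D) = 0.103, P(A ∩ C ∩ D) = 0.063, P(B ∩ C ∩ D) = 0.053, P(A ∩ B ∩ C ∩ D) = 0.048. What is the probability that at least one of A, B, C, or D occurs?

P(A ∪ B ∪ C ∪ D) = 0.469 + 0.420 + 0.414 + 0.389 − 0.190 − 0.198 − 0.198 − 0.169 − 0.198 − 0.117 + 0.101 + 0.103 + 0.063 + 0.053 − 0.048 = 0.894

0.894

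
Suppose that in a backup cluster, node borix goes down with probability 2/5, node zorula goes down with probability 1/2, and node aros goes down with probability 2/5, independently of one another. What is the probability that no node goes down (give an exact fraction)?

9/50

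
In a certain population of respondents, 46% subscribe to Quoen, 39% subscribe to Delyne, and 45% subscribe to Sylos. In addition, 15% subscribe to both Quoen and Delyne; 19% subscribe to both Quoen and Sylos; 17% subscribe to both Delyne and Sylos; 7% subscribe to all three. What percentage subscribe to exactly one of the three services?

49%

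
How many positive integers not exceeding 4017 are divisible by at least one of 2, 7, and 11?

2452

Apply inclusion-exclusion:
2008 + 573 + 365 − 286 − 182 − 52 + 26 = 2452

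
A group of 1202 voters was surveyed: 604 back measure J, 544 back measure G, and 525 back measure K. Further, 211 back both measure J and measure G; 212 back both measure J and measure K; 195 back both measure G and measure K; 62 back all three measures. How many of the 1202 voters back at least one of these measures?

1117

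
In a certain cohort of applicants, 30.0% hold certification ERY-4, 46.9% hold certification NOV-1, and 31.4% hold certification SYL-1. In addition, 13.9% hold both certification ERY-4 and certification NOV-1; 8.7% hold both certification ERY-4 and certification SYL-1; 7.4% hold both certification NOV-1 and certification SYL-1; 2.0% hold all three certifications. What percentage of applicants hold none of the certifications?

19.7%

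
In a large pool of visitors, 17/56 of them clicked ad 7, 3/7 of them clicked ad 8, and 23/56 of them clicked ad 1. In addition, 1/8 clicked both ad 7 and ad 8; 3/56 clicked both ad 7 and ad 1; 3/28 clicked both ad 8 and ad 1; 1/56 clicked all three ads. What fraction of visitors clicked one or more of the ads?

Inclusion–exclusion gives
P(union) = 17/56 + 3/7 + 23/56 − 1/8 − 3/56 − 3/28 + 1/56 = 7/8

7/8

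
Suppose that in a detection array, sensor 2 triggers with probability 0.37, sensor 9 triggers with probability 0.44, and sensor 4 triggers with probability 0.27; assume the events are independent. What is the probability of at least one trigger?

0.742456

P(none) = (1 − 0.37) × (1 − 0.44) × (1 − 0.27) = 0.63 × 0.56 × 0.73 = 0.257544
P(at least one) = 1 − 0.257544 = 0.742456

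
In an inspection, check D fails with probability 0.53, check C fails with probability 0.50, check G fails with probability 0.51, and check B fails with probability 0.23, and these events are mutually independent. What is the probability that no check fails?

P(none) = (1 − 0.53) × (1 − 0.50) × (1 − 0.51) × (1 − 0.23) = 0.47 × 0.50 × 0.49 × 0.77 = 0.0886655

0.0886655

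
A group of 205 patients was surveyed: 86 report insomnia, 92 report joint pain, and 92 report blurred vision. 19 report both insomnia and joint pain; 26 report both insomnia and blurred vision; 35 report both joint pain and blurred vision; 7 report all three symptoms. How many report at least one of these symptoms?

|at least one| = 86 + 92 + 92 − 19 − 26 − 35 + 7 = 197

197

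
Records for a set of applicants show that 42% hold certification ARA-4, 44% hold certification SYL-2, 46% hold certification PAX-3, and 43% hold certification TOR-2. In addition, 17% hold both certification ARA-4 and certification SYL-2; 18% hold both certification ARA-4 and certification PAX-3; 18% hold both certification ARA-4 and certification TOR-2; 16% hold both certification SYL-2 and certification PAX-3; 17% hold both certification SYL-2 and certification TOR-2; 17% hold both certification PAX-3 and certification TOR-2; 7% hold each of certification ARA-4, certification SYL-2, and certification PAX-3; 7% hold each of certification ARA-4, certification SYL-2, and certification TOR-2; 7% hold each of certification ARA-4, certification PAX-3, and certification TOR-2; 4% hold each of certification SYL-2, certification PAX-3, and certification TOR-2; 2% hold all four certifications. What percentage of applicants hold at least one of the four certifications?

P(≥1) = 42 + 44 + 46 + 43 − 17 − 18 − 18 − 16 − 17 − 17 + 7 + 7 + 7 + 4 − 2 = 95%

95%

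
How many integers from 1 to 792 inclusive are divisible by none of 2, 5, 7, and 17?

Using inclusion–exclusion:
floor(792/2) + floor(792/5) + floor(792/7) + floor(792/17) − floor(792/10) − floor(792/14) − floor(792/34) − floor(792/35) − floor(792/85) − floor(792/119) + floor(792/70) + floor(792/170) + floor(792/238) + floor(792/595) − floor(792/1190) = 396 + 158 + 113 + 46 − 79 − 56 − 23 − 22 − 9 − 6 + 11 + 4 + 3 + 1 − 0 = 537
792 − 537 = 255

255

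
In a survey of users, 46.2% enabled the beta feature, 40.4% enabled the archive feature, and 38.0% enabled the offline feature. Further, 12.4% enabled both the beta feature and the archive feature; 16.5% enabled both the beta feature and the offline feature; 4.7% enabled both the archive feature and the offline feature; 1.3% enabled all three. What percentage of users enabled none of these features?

7.7%

P(union) = 46.2 + 40.4 + 38.0 − 12.4 − 16.5 − 4.7 + 1.3 = 92.3%
P(none) = 100% − 92.3% = 7.7%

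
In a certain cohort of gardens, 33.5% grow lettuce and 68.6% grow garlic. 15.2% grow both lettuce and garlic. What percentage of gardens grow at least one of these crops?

86.9%

P(≥1) = 33.5 + 68.6 − 15.2 = 86.9%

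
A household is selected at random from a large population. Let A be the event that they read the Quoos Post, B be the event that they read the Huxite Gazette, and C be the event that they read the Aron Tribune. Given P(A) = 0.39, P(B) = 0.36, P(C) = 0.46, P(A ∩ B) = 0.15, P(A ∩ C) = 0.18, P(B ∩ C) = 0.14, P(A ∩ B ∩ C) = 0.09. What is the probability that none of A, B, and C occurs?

0.17

Apply inclusion-exclusion:
P(A ∪ B ∪ C) = 0.39 + 0.36 + 0.46 − 0.15 − 0.18 − 0.14 + 0.09 = 0.83
P(none) = 1 − 0.83 = 0.17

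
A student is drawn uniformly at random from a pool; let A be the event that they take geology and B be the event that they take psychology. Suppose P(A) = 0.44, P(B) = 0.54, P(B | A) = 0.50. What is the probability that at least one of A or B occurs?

P(A ∩ B) = P(A)·P(B|A) = 0.44 × 0.50 = 0.22
By inclusion–exclusion:
P(A ∪ B) = 0.44 + 0.54 − 0.22 = 0.76

0.76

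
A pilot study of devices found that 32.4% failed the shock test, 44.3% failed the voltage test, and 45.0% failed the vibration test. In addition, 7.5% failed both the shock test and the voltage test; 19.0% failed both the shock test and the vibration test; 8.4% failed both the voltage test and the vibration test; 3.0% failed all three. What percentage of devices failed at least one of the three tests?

By inclusion–exclusion:
P(at least one) = 32.4 + 44.3 + 45.0 − 7.5 − 19.0 − 8.4 + 3.0 = 89.8%

89.8%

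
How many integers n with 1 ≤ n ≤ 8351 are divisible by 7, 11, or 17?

By inclusion-exclusion,
⌊8351/7⌋ + ⌊8351/11⌋ + ⌊8351/17⌋ − ⌊8351/77⌋ − ⌊8351/119⌋ − ⌊8351/187⌋ + ⌊8351/1309⌋ = 1193 + 759 + 491 − 108 − 70 − 44 + 6 = 2227

2227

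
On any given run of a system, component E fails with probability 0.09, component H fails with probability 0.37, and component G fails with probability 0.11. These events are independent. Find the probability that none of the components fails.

0.510237

P(none) = (1 − 0.09) × (1 − 0.37) × (1 − 0.11) = 0.91 × 0.63 × 0.89 = 0.510237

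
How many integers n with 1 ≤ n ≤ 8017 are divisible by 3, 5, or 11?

By inclusion-exclusion,
floor(8017/3) + floor(8017/5) + floor(8017/11) − floor(8017/15) − floor(8017/33) − floor(8017/55) + floor(8017/165) = 2672 + 1603 + 728 − 534 − 242 − 145 + 48 = 4130

4130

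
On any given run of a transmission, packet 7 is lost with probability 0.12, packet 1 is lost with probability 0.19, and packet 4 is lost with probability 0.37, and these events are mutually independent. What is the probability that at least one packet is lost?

P(none) = (1 − 0.12) × (1 − 0.19) × (1 − 0.37) = 0.88 × 0.81 × 0.63 = 0.449064
P(at least one) = 1 − 0.449064 = 0.550936

0.550936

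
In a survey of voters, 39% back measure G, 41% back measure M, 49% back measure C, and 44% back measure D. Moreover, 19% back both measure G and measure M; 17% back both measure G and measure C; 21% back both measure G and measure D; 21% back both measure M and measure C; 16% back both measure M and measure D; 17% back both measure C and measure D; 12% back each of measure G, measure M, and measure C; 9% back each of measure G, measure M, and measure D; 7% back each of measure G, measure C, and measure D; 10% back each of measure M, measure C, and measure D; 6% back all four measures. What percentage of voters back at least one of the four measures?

Inclusion–exclusion gives
P(union) = 39 + 41 + 49 + 44 − 19 − 17 − 21 − 21 − 16 − 17 + 12 + 9 + 7 + 10 − 6 = 94%

94%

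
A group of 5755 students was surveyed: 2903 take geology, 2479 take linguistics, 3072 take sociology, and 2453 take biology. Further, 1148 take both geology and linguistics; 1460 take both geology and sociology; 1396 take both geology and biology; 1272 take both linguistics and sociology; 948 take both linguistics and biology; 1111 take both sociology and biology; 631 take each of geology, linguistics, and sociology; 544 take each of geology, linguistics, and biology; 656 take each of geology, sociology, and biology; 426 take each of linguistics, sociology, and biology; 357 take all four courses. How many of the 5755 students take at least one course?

5472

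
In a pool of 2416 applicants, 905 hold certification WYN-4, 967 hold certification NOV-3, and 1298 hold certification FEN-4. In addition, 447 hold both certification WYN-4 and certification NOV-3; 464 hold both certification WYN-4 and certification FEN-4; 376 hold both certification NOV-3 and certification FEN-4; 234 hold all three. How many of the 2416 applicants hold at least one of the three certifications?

|at least one| = 905 + 967 + 1298 − 447 − 464 − 376 + 234 = 2117

2117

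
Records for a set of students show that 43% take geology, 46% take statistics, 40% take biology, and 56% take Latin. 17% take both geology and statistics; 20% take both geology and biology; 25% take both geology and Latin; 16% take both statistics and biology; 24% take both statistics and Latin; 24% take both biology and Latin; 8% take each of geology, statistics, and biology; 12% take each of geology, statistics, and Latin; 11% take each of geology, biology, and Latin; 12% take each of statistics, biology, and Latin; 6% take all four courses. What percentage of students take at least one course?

P(union) = 43 + 46 + 40 + 56 − 17 − 20 − 25 − 16 − 24 − 24 + 8 + 12 + 11 + 12 − 6 = 96%

96%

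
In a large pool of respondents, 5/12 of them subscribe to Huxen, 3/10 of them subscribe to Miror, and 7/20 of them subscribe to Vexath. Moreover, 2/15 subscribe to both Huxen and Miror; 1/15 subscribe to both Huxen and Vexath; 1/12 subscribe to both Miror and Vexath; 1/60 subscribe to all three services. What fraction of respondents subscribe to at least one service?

4/5

P(≥1) = 5/12 + 3/10 + 7/20 − 2/15 − 1/15 − 1/12 + 1/60 = 4/5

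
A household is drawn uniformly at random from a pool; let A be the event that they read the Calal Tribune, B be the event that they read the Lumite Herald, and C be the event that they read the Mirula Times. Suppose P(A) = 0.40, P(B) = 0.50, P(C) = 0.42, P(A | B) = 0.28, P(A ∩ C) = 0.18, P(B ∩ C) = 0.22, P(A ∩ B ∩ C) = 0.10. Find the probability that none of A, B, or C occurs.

P(A ∩ B) = P(B)·P(A|B) = 0.50 × 0.28 = 0.14
Apply inclusion-exclusion:
P(A ∪ B ∪ C) = 0.40 + 0.50 + 0.42 − 0.14 − 0.18 − 0.22 + 0.10 = 0.88
P(none) = 1 − 0.88 = 0.12

0.12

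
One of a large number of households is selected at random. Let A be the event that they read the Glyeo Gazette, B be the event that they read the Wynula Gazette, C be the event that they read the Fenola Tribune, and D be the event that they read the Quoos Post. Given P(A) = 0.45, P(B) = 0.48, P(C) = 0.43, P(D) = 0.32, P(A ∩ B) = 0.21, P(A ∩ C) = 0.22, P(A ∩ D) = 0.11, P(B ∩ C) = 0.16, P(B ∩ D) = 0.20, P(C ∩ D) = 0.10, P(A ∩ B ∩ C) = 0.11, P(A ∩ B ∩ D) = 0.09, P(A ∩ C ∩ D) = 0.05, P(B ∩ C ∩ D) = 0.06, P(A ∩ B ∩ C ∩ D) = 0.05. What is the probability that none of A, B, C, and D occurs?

0.06

P(A ∪ B ∪ C ∪ D) = 0.45 + 0.48 + 0.43 + 0.32 − 0.21 − 0.22 − 0.11 − 0.16 − 0.20 − 0.10 + 0.11 + 0.09 + 0.05 + 0.06 − 0.05 = 0.94
P(none) = 1 − 0.94 = 0.06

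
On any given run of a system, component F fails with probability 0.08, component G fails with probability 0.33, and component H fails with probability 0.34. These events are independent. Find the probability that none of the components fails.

P(none) = (1 − 0.08) × (1 − 0.33) × (1 − 0.34) = 0.92 × 0.67 × 0.66 = 0.406824

0.406824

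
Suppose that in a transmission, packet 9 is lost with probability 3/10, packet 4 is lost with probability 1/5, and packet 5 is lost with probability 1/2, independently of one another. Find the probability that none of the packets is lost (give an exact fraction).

Since the events are independent, P(none) is the product of the individual non-occurrence probabilities.
P(none) = (1 − 3/10) × (1 − 1/5) × (1 − 1/2) = 7/10 × 4/5 × 1/2 = 7/25

7/25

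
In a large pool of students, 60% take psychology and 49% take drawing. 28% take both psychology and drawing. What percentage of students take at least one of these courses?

Using inclusion–exclusion:
P(union) = 60 + 49 − 28 = 81%

81%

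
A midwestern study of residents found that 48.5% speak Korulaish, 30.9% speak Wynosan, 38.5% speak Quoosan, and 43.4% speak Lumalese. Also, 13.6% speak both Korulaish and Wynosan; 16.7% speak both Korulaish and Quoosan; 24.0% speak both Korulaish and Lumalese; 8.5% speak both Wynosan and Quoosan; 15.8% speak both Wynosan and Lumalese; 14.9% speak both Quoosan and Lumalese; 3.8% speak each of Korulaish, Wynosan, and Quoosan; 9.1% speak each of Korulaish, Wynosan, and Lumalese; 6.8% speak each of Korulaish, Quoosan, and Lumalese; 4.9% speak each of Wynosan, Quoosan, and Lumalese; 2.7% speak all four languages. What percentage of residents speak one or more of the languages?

P(union) = 48.5 + 30.9 + 38.5 + 43.4 − 13.6 − 16.7 − 24.0 − 8.5 − 15.8 − 14.9 + 3.8 + 9.1 + 6.8 + 4.9 − 2.7 = 89.7%

89.7%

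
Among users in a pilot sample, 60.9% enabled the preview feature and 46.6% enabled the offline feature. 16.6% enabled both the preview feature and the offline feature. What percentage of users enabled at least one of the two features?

90.9%

Using inclusion–exclusion:
P(at least one) = 60.9 + 46.6 − 16.6 = 90.9%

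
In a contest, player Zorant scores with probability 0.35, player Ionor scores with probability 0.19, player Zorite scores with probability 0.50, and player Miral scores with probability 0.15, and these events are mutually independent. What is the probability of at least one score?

Since the events are independent, P(none) is the product of the individual non-occurrence probabilities.
P(none) = (1 − 0.35) × (1 − 0.19) × (1 − 0.50) × (1 − 0.15) = 0.65 × 0.81 × 0.50 × 0.85 = 0.2237625
P(at least one) = 1 − 0.2237625 = 0.7762375

0.7762375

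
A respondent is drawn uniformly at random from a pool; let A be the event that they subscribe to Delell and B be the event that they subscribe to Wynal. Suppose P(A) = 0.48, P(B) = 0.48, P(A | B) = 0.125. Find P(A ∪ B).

0.90

P(A ∩ B) = P(B)·P(A|B) = 0.48 × 0.125 = 0.06
By inclusion-exclusion,
P(A ∪ B) = 0.48 + 0.48 − 0.06 = 0.90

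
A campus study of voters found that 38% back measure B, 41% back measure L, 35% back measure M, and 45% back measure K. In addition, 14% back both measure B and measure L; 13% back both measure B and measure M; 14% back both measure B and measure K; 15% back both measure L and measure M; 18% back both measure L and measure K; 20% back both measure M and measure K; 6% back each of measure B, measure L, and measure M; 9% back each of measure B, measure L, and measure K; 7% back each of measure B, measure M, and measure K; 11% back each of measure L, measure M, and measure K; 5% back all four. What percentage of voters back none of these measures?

7%

P(at least one) = 38 + 41 + 35 + 45 − 14 − 13 − 14 − 15 − 18 − 20 + 6 + 9 + 7 + 11 − 5 = 93%
P(none) = 100% − 93% = 7%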